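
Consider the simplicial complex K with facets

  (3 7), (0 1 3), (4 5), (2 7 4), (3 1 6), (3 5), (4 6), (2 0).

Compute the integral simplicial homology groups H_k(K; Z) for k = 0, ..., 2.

K has 8 vertices, 13 edges, 3 triangles.
rank ∂_0 = 0, rank ∂_1 = 7 ⇒ b_0 = 8 − 0 − 7 = 1; all invariant factors of ∂_1 are 1 so no torsion. So H_0 ≅ Z.
rank ∂_1 = 7, rank ∂_2 = 3 ⇒ b_1 = 13 − 7 − 3 = 3; all invariant factors of ∂_2 are 1 so no torsion. So H_1 ≅ Z^3.
rank ∂_2 = 3, rank ∂_3 = 0 ⇒ b_2 = 3 − 3 − 0 = 0. So H_2 ≅ 0.

H_0 ≅ Z,  H_1 ≅ Z^3,  H_2 = 0.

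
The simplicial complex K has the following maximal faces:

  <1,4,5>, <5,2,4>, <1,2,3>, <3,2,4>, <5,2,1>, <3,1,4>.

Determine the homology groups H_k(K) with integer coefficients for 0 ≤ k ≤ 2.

H_0 = Z,  H_1 = 0,  H_2 = Z.

Take the total order 1 < 2 < 3 < 4 < 5 on the vertex set. Then K (dimension 2) consists of the simplices:

  0-simplices (5): [1], [2], [3], [4], [5]
  1-simplices (9): [1,2], [1,3], [1,4], [1,5], [2,3], [2,4], [2,5], [3,4], [4,5]
  2-simplices (6): [1,2,3], [1,2,5], [1,3,4], [1,4,5], [2,3,4], [2,4,5]

giving chain groups C_0 ≅ Z^5, C_1 ≅ Z^9, C_2 ≅ Z^6.

Boundary ∂_1: C_1 → C_0 maps an edge to its endpoints' difference, ∂[p,q] = q − p. For instance
  ∂[2,3] = [3] − [2].
As a 5×9 matrix over Z this has rank 4, with invariant factors (1,1,1,1).

∂_2: C_2 → C_1 sends each 2-simplex [p,q,r] to [q,r] − [p,r] + [p,q]. For instance
  ∂[2,3,4] = [3,4] − [2,4] + [2,3],
  ∂[2,4,5] = [4,5] − [2,5] + [2,4].
As a 9×6 matrix over Z this has rank 5, with invariant factors (1,1,1,1,1).

Reading off H_k = ker ∂_k / im ∂_{k+1}:

  H_0: rank C_0 − rank ∂_1 = 5 − 4 = 1, and the invariant factors of ∂_1 are all 1, so H_0 = Z.
  H_1: rank ker ∂_1 − rank ∂_2 = (9 − 4) − 5 = 0, and the invariant factors of ∂_2 are all 1, so H_1 = 0.
  H_2: rank ker ∂_2 − rank ∂_3 = (6 − 5) − 0 = 1, and there is no ∂_3, so H_2 = Z.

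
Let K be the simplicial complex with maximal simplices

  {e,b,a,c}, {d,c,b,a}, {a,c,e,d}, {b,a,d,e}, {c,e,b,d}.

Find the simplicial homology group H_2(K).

H_2 = 0.

Order the vertices as a < b < c < d < e. Listing each simplex with vertices in this order, K has dimension 3 with simplices:

  0-simplices (5): a, b, c, d, e
  1-simplices (10): ab, ac, ad, ae, bc, bd, be, cd, ce, de
  2-simplices (10): abc, abd, abe, acd, ace, ade, bcd, bce, bde, cde
  3-simplices (5): abcd, abce, abde, acde, bcde

Hence C_0 ≅ Z^5, C_1 ≅ Z^10, C_2 ≅ Z^10, C_3 ≅ Z^5.

∂_1: C_1 → C_0 maps an edge to its endpoints' difference, ∂[p,q] = q − p.
The 5×10 boundary matrix has rank 4 and Smith normal form diag(1,1,1,1).

The boundary map ∂_2: C_2 → C_1 maps a triangle to the signed sum of its edges. For instance
  ∂bce = ce − be + bc,
  ∂abe = be − ae + ab.
As a 10×10 matrix over Z this has rank 6, with invariant factors (1,1,1,1,1,1).

∂_3: C_3 → C_2 sends each 3-simplex σ to the alternating sum Σ_i (−1)^i (σ with its i-th vertex removed). For instance
  ∂abcd = bcd − acd + abd − abc,
  ∂bcde = cde − bde + bce − bcd.
The resulting 10×5 matrix has rank 4, and its Smith normal form has invariant factors (1,1,1,1).

Reading off H_k = ker ∂_k / im ∂_{k+1}:

  H_2: rank ker ∂_2 − rank ∂_3 = (10 − 6) − 4 = 0, and the invariant factors of ∂_3 are all 1, so H_2 ≅ 0.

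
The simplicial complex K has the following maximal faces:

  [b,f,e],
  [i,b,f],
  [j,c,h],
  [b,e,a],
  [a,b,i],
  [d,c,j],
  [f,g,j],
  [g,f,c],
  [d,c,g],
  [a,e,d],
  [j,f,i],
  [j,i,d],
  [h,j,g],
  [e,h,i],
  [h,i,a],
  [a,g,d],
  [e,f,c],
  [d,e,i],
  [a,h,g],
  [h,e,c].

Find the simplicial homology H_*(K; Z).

Order the vertices as a < b < c < d < e < f < g < h < i < j. Listing each simplex with vertices in this order, K has dimension 2 with simplices:

  0-simplices (10): a, b, c, d, e, f, g, h, i, j
  1-simplices (30): ab, ad, ae, ag, ah, ai, be, bf, bi, cd, ce, cf, cg, ch, cj, de, dg, di, dj, ef, eh, ei, fg, fi, fj, gh, gj, hi, hj, ij
  2-simplices (20): abe, abi, ade, adg, agh, ahi, bef, bfi, cdg, cdj, cef, ceh, cfg, chj, dei, dij, ehi, fgj, fij, ghj

so the chain groups are C_0 ≅ Z^10, C_1 ≅ Z^30, C_2 ≅ Z^20.

Boundary ∂_1: C_1 → C_0 is given by ∂[p,q] = [q] − [p].
As a 10×30 matrix over Z this has rank 9, with invariant factors (1,1,1,1,1,1,1,1,1).

Boundary ∂_2: C_2 → C_1 maps a triangle to the signed sum of its edges. For instance
  ∂chj = hj − cj + ch,
  ∂cdj = dj − cj + cd.
The resulting 30×20 matrix has rank 20, and its Smith normal form has invariant factors (1,1,1,1,1,1,1,1,1,1,1,1,1,1,1,1,1,1,1,2).

Reading off H_k = ker ∂_k / im ∂_{k+1}:

  H_0: rank C_0 − rank ∂_1 = 10 − 9 = 1, and the invariant factors of ∂_1 are all 1, so H_0 = Z.
  H_1: rank ker ∂_1 − rank ∂_2 = (30 − 9) − 20 = 1, and ∂_2 has invariant factor 2 > 1, so H_1 = Z ⊕ Z/2.
  H_2: rank ker ∂_2 − rank ∂_3 = (20 − 20) − 0 = 0, and there is no ∂_3, so H_2 = 0.

As a check, the Euler characteristic is 10 − 30 + 20 = 0, which agrees with 1 − 1 + 0 = 0.
(K is a triangulation of the Klein bottle.)

H_0 ≅ Z,  H_1 ≅ Z ⊕ Z/2,  H_2 = 0.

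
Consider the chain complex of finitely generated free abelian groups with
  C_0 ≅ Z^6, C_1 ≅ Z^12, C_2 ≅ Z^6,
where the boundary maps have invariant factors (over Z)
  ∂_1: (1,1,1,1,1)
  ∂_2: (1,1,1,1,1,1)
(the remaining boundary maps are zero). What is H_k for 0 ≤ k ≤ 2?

H_0 = Z,  H_1 = Z,  H_2 = 0.

H_0: b_0 = 6 − 0 − 5 = 1; torsion from ∂_1 factors > 1: none. So H_0 = Z.
H_1: b_1 = 12 − 5 − 6 = 1; torsion from ∂_2 factors > 1: none. So H_1 = Z.
H_2: b_2 = 6 − 6 − 0 = 0; torsion from ∂_3 factors > 1: none. So H_2 = 0.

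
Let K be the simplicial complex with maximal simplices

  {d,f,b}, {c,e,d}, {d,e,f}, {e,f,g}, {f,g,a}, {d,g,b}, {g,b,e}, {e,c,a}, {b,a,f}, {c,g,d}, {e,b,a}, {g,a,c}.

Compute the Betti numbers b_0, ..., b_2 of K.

b_0 = 1, b_1 = 0, b_2 = 0.

Take the total order a < b < c < d < e < f < g on the vertex set. Then K (dimension 2) consists of the simplices:

  0-simplices (7): a, b, c, d, e, f, g
  1-simplices (18): ab, ac, ae, af, ag, bd, be, bf, bg, cd, ce, cg, de, df, dg, ef, eg, fg
  2-simplices (12): abe, abf, ace, acg, afg, bdf, bdg, beg, cde, cdg, def, efg

giving chain groups C_0 ≅ Z^7, C_1 ≅ Z^18, C_2 ≅ Z^12.

∂_1: C_1 → C_0 sends each edge [p,q] (with p < q) to q − p.
The resulting 7×18 matrix has rank 6, and its Smith normal form has invariant factors (1,1,1,1,1,1).

∂_2: C_2 → C_1 sends each 2-simplex [p,q,r] to [q,r] − [p,r] + [p,q]. For instance
  ∂efg = fg − eg + ef,
  ∂def = ef − df + de.
The resulting 18×12 matrix has rank 12, and its Smith normal form has invariant factors (1,1,1,1,1,1,1,1,1,1,1,2).

From H_k ≅ ker(∂_k) / im(∂_{k+1}) we obtain:

  H_0: rank C_0 − rank ∂_1 = 7 − 6 = 1, and the invariant factors of ∂_1 are all 1, so H_0 ≅ Z.
  H_1: rank ker ∂_1 − rank ∂_2 = (18 − 6) − 12 = 0, and ∂_2 has invariant factor 2 > 1, so H_1 ≅ Z/2Z.
  H_2: rank ker ∂_2 − rank ∂_3 = (12 − 12) − 0 = 0, and there is no ∂_3, so H_2 ≅ 0.

Hence the Betti numbers are b_0 = 1, b_1 = 0, b_2 = 0.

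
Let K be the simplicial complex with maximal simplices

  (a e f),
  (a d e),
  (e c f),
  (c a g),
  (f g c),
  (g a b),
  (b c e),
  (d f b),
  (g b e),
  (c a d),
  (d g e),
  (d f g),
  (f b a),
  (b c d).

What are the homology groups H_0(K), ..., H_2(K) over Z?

H_0 = Z,  H_1 = Z^2,  H_2 = Z.

Order the vertices as a < b < c < d < e < f < g. Listing each simplex with vertices in this order, K has dimension 2 with simplices:

  0-simplices (7): a, b, c, d, e, f, g
  1-simplices (21): ab, ac, ad, ae, af, ag, bc, bd, be, bf, bg, cd, ce, cf, cg, de, df, dg, ef, eg, fg
  2-simplices (14): abf, abg, acd, acg, ade, aef, bcd, bce, bdf, beg, cef, cfg, deg, dfg

so the chain groups are C_0 ≅ Z^7, C_1 ≅ Z^21, C_2 ≅ Z^14.

Boundary ∂_1: C_1 → C_0 is given by ∂[p,q] = [q] − [p].
The resulting 7×21 matrix has rank 6, and its Smith normal form has invariant factors (1,1,1,1,1,1).

Boundary ∂_2: C_2 → C_1 sends each 2-simplex [p,q,r] to [q,r] − [p,r] + [p,q]. For instance
  ∂acd = cd − ad + ac,
  ∂deg = eg − dg + de.
The 21×14 boundary matrix has rank 13 and Smith normal form diag(1,1,1,1,1,1,1,1,1,1,1,1,1).

Computing H_k = (kernel of ∂_k) / (image of ∂_{k+1}):

  H_0: rank C_0 − rank ∂_1 = 7 − 6 = 1, and the invariant factors of ∂_1 are all 1, so H_0 ≅ Z.
  H_1: rank ker ∂_1 − rank ∂_2 = (21 − 6) − 13 = 2, and the invariant factors of ∂_2 are all 1, so H_1 ≅ Z^2.
  H_2: rank ker ∂_2 − rank ∂_3 = (14 − 13) − 0 = 1, and there is no ∂_3, so H_2 ≅ Z.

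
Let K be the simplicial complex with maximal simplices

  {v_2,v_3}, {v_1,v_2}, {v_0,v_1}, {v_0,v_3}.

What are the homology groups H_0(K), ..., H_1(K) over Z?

K has 4 vertices, 4 edges.
rank ∂_0 = 0, rank ∂_1 = 3 ⇒ b_0 = 4 − 0 − 3 = 1; all invariant factors of ∂_1 are 1 so no torsion. So H_0 = Z.
rank ∂_1 = 3, rank ∂_2 = 0 ⇒ b_1 = 4 − 3 − 0 = 1. So H_1 = Z.

H_0 ≅ Z,  H_1 ≅ Z.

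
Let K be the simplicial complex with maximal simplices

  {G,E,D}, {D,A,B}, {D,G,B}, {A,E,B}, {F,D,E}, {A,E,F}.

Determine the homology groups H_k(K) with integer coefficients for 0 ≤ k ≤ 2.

Take the total order A < B < D < E < F < G on the vertex set. Then K (dimension 2) consists of the simplices:

  0-simplices (6): A, B, D, E, F, G
  1-simplices (12): AB, AD, AE, AF, BD, BE, BG, DE, DF, DG, EF, EG
  2-simplices (6): ABD, ABE, AEF, BDG, DEF, DEG

giving chain groups C_0 ≅ Z^6, C_1 ≅ Z^12, C_2 ≅ Z^6.

The boundary map ∂_1: C_1 → C_0 is given by ∂[p,q] = [q] − [p].
This gives a 6×12 integer matrix of rank 5; reducing to Smith normal form yields diagonal entries (1,1,1,1,1).

Boundary ∂_2: C_2 → C_1 maps a triangle to the signed sum of its edges. For instance
  ∂AEF = EF − AF + AE,
  ∂DEF = EF − DF + DE.
The 12×6 boundary matrix has rank 6 and Smith normal form diag(1,1,1,1,1,1).

Computing H_k = (kernel of ∂_k) / (image of ∂_{k+1}):

  H_0: rank C_0 − rank ∂_1 = 6 − 5 = 1, and the invariant factors of ∂_1 are all 1, so H_0 ≅ Z.
  H_1: rank ker ∂_1 − rank ∂_2 = (12 − 5) − 6 = 1, and the invariant factors of ∂_2 are all 1, so H_1 ≅ Z.
  H_2: rank ker ∂_2 − rank ∂_3 = (6 − 6) − 0 = 0, and there is no ∂_3, so H_2 ≅ 0.

(K is a triangulation of the cylinder S^1 x I.)

H_0 = Z,  H_1 = Z,  H_2 = 0.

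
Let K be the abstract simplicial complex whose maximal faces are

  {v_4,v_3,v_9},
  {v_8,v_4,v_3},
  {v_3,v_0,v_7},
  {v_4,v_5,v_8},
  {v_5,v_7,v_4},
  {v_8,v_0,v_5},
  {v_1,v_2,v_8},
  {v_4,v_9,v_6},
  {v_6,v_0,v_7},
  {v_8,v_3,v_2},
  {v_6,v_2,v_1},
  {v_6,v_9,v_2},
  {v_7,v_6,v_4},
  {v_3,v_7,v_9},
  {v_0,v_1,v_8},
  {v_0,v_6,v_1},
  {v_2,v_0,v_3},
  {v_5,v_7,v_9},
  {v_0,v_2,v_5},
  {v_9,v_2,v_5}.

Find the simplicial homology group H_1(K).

Fix the vertex order v_0 < v_1 < v_2 < v_3 < v_4 < v_5 < v_6 < v_7 < v_8 < v_9 and write every simplex with vertices in increasing order. Then dim K = 2 and the simplices of K are:

  0-simplices (10): [v_0], [v_1], [v_2], [v_3], [v_4], [v_5], [v_6], [v_7], [v_8], [v_9]
  1-simplices (30): (30 of them)
  2-simplices (20): (20 of them)

Hence C_0 ≅ Z^10, C_1 ≅ Z^30, C_2 ≅ Z^20.

∂_1: C_1 → C_0 is given by ∂[p,q] = [q] − [p].
The 10×30 boundary matrix has rank 9 and Smith normal form diag(1,1,1,1,1,1,1,1,1).

The boundary map ∂_2: C_2 → C_1 maps a triangle to the signed sum of its edges. For instance
  ∂[v_0,v_1,v_8] = [v_1,v_8] − [v_0,v_8] + [v_0,v_1],
  ∂[v_4,v_6,v_7] = [v_6,v_7] − [v_4,v_7] + [v_4,v_6].
The 30×20 boundary matrix has rank 20 and Smith normal form diag(1,1,1,1,1,1,1,1,1,1,1,1,1,1,1,1,1,1,1,2).

Now H_k = ker ∂_k / im ∂_{k+1}, so:

  H_1: rank ker ∂_1 − rank ∂_2 = (30 − 9) − 20 = 1, and ∂_2 has invariant factor 2 > 1, so H_1 ≅ Z ⊕ Z/2Z.

H_1 = Z ⊕ Z/2Z.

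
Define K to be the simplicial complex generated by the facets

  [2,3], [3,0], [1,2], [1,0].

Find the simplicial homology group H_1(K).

We work with the vertex ordering 0 < 1 < 2 < 3. The simplices of K, each written with vertices in increasing order, are:

  0-simplices (4): [0], [1], [2], [3]
  1-simplices (4): [0,1], [0,3], [1,2], [2,3]

giving chain groups C_0 ≅ Z^4, C_1 ≅ Z^4.

Boundary ∂_1: C_1 → C_0 is given by ∂[p,q] = [q] − [p]. For instance
  ∂[0,3] = [3] − [0].
The 4×4 boundary matrix has rank 3 and Smith normal form diag(1,1,1).

From H_k ≅ ker(∂_k) / im(∂_{k+1}) we obtain:

  H_1: rank ker ∂_1 − rank ∂_2 = (4 − 3) − 0 = 1, and there is no ∂_2, so H_1 = Z.

(K is a triangulation of the circle S^1.)

H_1 ≅ Z.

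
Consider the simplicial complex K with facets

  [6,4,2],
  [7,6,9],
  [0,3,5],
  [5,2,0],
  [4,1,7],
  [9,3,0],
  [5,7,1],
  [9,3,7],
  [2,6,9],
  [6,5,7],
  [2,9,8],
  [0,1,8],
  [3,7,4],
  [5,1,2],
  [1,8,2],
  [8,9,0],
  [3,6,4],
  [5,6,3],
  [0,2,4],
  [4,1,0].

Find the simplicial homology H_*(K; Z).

H_0 ≅ Z,  H_1 ≅ Z ⊕ Z/2,  H_2 = 0.

K has 10 vertices, 30 edges, 20 triangles.
rank ∂_0 = 0, rank ∂_1 = 9 ⇒ b_0 = 10 − 0 − 9 = 1; all invariant factors of ∂_1 are 1 so no torsion. So H_0 = Z.
rank ∂_1 = 9, rank ∂_2 = 20 ⇒ b_1 = 30 − 9 − 20 = 1; ∂_2 has invariant factor(s) [2] giving torsion. So H_1 = Z ⊕ Z/2.
rank ∂_2 = 20, rank ∂_3 = 0 ⇒ b_2 = 20 − 20 − 0 = 0. So H_2 = 0.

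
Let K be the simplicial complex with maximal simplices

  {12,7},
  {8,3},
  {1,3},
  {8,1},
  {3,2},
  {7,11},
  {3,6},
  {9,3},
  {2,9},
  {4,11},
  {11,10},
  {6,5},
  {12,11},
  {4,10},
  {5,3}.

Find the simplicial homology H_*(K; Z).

H_0 ≅ Z^2,  H_1 ≅ Z^5.

Fix the vertex order 1 < 2 < 3 < 4 < 5 < 6 < 7 < 8 < 9 < 10 < 11 < 12 and write every simplex with vertices in increasing order. Then dim K = 1 and the simplices of K are:

  0-simplices (12): [1], [2], [3], [4], [5], [6], [7], [8], [9], [10], [11], [12]
  1-simplices (15): [1,3], [1,8], [2,3], [2,9], [3,5], [3,6], [3,8], [3,9], [4,10], [4,11], [5,6], [7,11], [7,12], [10,11], [11,12]

giving chain groups C_0 ≅ Z^12, C_1 ≅ Z^15.

∂_1: C_1 → C_0 is given by ∂[p,q] = [q] − [p]. For instance
  ∂[10,11] = [11] − [10].
The resulting 12×15 matrix has rank 10, and its Smith normal form has invariant factors (1,1,1,1,1,1,1,1,1,1).

From H_k ≅ ker(∂_k) / im(∂_{k+1}) we obtain:

  H_0: rank C_0 − rank ∂_1 = 12 − 10 = 2, and the invariant factors of ∂_1 are all 1, so H_0 ≅ Z^2.
  H_1: rank ker ∂_1 − rank ∂_2 = (15 − 10) − 0 = 5, and there is no ∂_2, so H_1 ≅ Z^5.

(K is a triangulation of the disjoint union of a wedge of 3 circles and a wedge of 2 circles.)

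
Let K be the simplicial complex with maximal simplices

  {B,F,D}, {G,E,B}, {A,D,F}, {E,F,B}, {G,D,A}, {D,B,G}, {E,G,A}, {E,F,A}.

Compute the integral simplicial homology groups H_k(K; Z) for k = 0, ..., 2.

H_0 ≅ Z,  H_1 = 0,  H_2 ≅ Z.

We work with the vertex ordering A < B < D < E < F < G. The simplices of K, each written with vertices in increasing order, are:

  0-simplices (6): A, B, D, E, F, G
  1-simplices (12): AD, AE, AF, AG, BD, BE, BF, BG, DF, DG, EF, EG
  2-simplices (8): ADF, ADG, AEF, AEG, BDF, BDG, BEF, BEG

so the chain groups are C_0 ≅ Z^6, C_1 ≅ Z^12, C_2 ≅ Z^8.

∂_1: C_1 → C_0 maps an edge to its endpoints' difference, ∂[p,q] = q − p. For instance
  ∂AF = F − A.
The resulting 6×12 matrix has rank 5, and its Smith normal form has invariant factors (1,1,1,1,1).

The boundary map ∂_2: C_2 → C_1 sends each 2-simplex [p,q,r] to [q,r] − [p,r] + [p,q]. For instance
  ∂ADF = DF − AF + AD,
  ∂BDG = DG − BG + BD.
The 12×8 boundary matrix has rank 7 and Smith normal form diag(1,1,1,1,1,1,1).

Now H_k = ker ∂_k / im ∂_{k+1}, so:

  H_0: rank C_0 − rank ∂_1 = 6 − 5 = 1, and the invariant factors of ∂_1 are all 1, so H_0 = Z.
  H_1: rank ker ∂_1 − rank ∂_2 = (12 − 5) − 7 = 0, and the invariant factors of ∂_2 are all 1, so H_1 = 0.
  H_2: rank ker ∂_2 − rank ∂_3 = (8 − 7) − 0 = 1, and there is no ∂_3, so H_2 = Z.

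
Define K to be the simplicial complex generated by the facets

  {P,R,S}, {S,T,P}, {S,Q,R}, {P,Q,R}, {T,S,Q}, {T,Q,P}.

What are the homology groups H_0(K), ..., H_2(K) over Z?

H_0 = Z,  H_1 = 0,  H_2 = Z.

K has 5 vertices, 9 edges, 6 triangles.
rank ∂_0 = 0, rank ∂_1 = 4 ⇒ b_0 = 5 − 0 − 4 = 1; all invariant factors of ∂_1 are 1 so no torsion. So H_0 ≅ Z.
rank ∂_1 = 4, rank ∂_2 = 5 ⇒ b_1 = 9 − 4 − 5 = 0; all invariant factors of ∂_2 are 1 so no torsion. So H_1 ≅ 0.
rank ∂_2 = 5, rank ∂_3 = 0 ⇒ b_2 = 6 − 5 − 0 = 1. So H_2 ≅ Z.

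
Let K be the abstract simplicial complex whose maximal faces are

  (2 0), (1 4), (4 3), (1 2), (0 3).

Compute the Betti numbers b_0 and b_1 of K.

b_0 = 1, b_1 = 1.

Take the total order 0 < 1 < 2 < 3 < 4 on the vertex set. Then K (dimension 1) consists of the simplices:

  0-simplices (5): [0], [1], [2], [3], [4]
  1-simplices (5): [0,2], [0,3], [1,2], [1,4], [3,4]

so the chain groups are C_0 ≅ Z^5, C_1 ≅ Z^5.

The boundary map ∂_1: C_1 → C_0 is given by ∂[p,q] = [q] − [p].
This gives a 5×5 integer matrix of rank 4; reducing to Smith normal form yields diagonal entries (1,1,1,1).

From H_k ≅ ker(∂_k) / im(∂_{k+1}) we obtain:

  H_0: rank C_0 − rank ∂_1 = 5 − 4 = 1, and the invariant factors of ∂_1 are all 1, so H_0 ≅ Z.
  H_1: rank ker ∂_1 − rank ∂_2 = (5 − 4) − 0 = 1, and there is no ∂_2, so H_1 ≅ Z.

Hence the Betti numbers are b_0 = 1, b_1 = 1.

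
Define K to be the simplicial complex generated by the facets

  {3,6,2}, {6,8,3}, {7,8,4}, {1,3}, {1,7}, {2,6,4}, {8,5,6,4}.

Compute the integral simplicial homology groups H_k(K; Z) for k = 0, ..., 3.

K has 8 vertices, 15 edges, 8 triangles, 1 3-simplex.
rank ∂_0 = 0, rank ∂_1 = 7 ⇒ b_0 = 8 − 0 − 7 = 1; all invariant factors of ∂_1 are 1 so no torsion. So H_0 ≅ Z.
rank ∂_1 = 7, rank ∂_2 = 7 ⇒ b_1 = 15 − 7 − 7 = 1; all invariant factors of ∂_2 are 1 so no torsion. So H_1 ≅ Z.
rank ∂_2 = 7, rank ∂_3 = 1 ⇒ b_2 = 8 − 7 − 1 = 0; all invariant factors of ∂_3 are 1 so no torsion. So H_2 ≅ 0.
rank ∂_3 = 1, rank ∂_4 = 0 ⇒ b_3 = 1 − 1 − 0 = 0. So H_3 ≅ 0.

H_0 ≅ Z,  H_1 ≅ Z,  H_2 = 0,  H_3 = 0.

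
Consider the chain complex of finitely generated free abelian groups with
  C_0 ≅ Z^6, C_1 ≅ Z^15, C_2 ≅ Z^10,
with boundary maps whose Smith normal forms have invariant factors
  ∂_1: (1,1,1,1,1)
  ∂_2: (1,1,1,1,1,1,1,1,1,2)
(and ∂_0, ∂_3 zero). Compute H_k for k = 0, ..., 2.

H_0 ≅ Z,  H_1 ≅ Z/2Z,  H_2 = 0.

H_0: b_0 = 6 − 0 − 5 = 1; torsion from ∂_1 factors > 1: none. So H_0 ≅ Z.
H_1: b_1 = 15 − 5 − 10 = 0; torsion from ∂_2 factors > 1: [2]. So H_1 ≅ Z/2Z.
H_2: b_2 = 10 − 10 − 0 = 0; torsion from ∂_3 factors > 1: none. So H_2 ≅ 0.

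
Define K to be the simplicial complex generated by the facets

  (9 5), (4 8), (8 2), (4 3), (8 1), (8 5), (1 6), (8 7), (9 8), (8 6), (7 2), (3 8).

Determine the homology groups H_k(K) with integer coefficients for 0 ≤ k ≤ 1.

H_0 ≅ Z,  H_1 ≅ Z^4.

Order the vertices as 1 < 2 < 3 < 4 < 5 < 6 < 7 < 8 < 9. Listing each simplex with vertices in this order, K has dimension 1 with simplices:

  0-simplices (9): [1], [2], [3], [4], [5], [6], [7], [8], [9]
  1-simplices (12): [1,6], [1,8], [2,7], [2,8], [3,4], [3,8], [4,8], [5,8], [5,9], [6,8], [7,8], [8,9]

so the chain groups are C_0 ≅ Z^9, C_1 ≅ Z^12.

∂_1: C_1 → C_0 is given by ∂[p,q] = [q] − [p]. For instance
  ∂[5,9] = [9] − [5].
The 9×12 boundary matrix has rank 8 and Smith normal form diag(1,1,1,1,1,1,1,1).

Now H_k = ker ∂_k / im ∂_{k+1}, so:

  H_0: rank C_0 − rank ∂_1 = 9 − 8 = 1, and the invariant factors of ∂_1 are all 1, so H_0 = Z.
  H_1: rank ker ∂_1 − rank ∂_2 = (12 − 8) − 0 = 4, and there is no ∂_2, so H_1 = Z^4.

As a check, the Euler characteristic is 9 − 12 = -3, which agrees with 1 − 4 = -3.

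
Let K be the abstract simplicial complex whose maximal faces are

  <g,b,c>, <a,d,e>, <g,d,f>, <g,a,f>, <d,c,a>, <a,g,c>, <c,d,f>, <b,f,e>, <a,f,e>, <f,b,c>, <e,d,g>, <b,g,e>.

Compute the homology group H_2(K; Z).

H_2 = 0.

K has 7 vertices, 18 edges, 12 triangles.
rank ∂_2 = 12, rank ∂_3 = 0 ⇒ b_2 = 12 − 12 − 0 = 0. So H_2 = 0.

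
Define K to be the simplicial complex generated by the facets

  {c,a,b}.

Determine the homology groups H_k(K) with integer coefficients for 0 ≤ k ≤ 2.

K has 3 vertices, 3 edges, 1 triangle.
rank ∂_0 = 0, rank ∂_1 = 2 ⇒ b_0 = 3 − 0 − 2 = 1; all invariant factors of ∂_1 are 1 so no torsion. So H_0 = Z.
rank ∂_1 = 2, rank ∂_2 = 1 ⇒ b_1 = 3 − 2 − 1 = 0; all invariant factors of ∂_2 are 1 so no torsion. So H_1 = 0.
rank ∂_2 = 1, rank ∂_3 = 0 ⇒ b_2 = 1 − 1 − 0 = 0. So H_2 = 0.

H_0 = Z,  H_1 = 0,  H_2 = 0.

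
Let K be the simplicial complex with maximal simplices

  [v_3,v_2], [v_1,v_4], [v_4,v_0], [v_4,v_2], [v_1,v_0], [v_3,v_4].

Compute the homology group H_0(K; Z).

H_0 = Z.

K has 5 vertices, 6 edges.
rank ∂_0 = 0, rank ∂_1 = 4 ⇒ b_0 = 5 − 0 − 4 = 1; all invariant factors of ∂_1 are 1 so no torsion. So H_0 = Z.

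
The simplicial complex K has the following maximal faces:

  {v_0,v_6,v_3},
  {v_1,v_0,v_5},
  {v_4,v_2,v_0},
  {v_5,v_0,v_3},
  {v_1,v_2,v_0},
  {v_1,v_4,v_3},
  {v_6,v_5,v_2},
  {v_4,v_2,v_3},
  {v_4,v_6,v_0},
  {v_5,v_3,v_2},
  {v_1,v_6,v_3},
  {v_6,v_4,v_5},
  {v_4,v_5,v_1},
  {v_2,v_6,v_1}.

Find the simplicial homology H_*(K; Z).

H_0 = Z,  H_1 = Z^2,  H_2 = Z.

K has 7 vertices, 21 edges, 14 triangles.
rank ∂_0 = 0, rank ∂_1 = 6 ⇒ b_0 = 7 − 0 − 6 = 1; all invariant factors of ∂_1 are 1 so no torsion. So H_0 ≅ Z.
rank ∂_1 = 6, rank ∂_2 = 13 ⇒ b_1 = 21 − 6 − 13 = 2; all invariant factors of ∂_2 are 1 so no torsion. So H_1 ≅ Z^2.
rank ∂_2 = 13, rank ∂_3 = 0 ⇒ b_2 = 14 − 13 − 0 = 1. So H_2 ≅ Z.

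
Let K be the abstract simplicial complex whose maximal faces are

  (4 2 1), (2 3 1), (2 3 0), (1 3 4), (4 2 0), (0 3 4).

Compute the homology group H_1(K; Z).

H_1 = 0.

Take the total order 0 < 1 < 2 < 3 < 4 on the vertex set. Then K (dimension 2) consists of the simplices:

  0-simplices (5): [0], [1], [2], [3], [4]
  1-simplices (9): [0,2], [0,3], [0,4], [1,2], [1,3], [1,4], [2,3], [2,4], [3,4]
  2-simplices (6): [0,2,3], [0,2,4], [0,3,4], [1,2,3], [1,2,4], [1,3,4]

Hence C_0 ≅ Z^5, C_1 ≅ Z^9, C_2 ≅ Z^6.

Boundary ∂_1: C_1 → C_0 sends each edge [p,q] (with p < q) to q − p. For instance
  ∂[0,2] = [2] − [0].
The 5×9 boundary matrix has rank 4 and Smith normal form diag(1,1,1,1).

Boundary ∂_2: C_2 → C_1 maps a triangle to the signed sum of its edges. For instance
  ∂[1,2,3] = [2,3] − [1,3] + [1,2],
  ∂[0,2,3] = [2,3] − [0,3] + [0,2].
As a 9×6 matrix over Z this has rank 5, with invariant factors (1,1,1,1,1).

From H_k ≅ ker(∂_k) / im(∂_{k+1}) we obtain:

  H_1: rank ker ∂_1 − rank ∂_2 = (9 − 4) − 5 = 0, and the invariant factors of ∂_2 are all 1, so H_1 = 0.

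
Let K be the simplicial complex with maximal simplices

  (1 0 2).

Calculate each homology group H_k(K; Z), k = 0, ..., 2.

H_0 ≅ Z,  H_1 = 0,  H_2 = 0.

We work with the vertex ordering 0 < 1 < 2. The simplices of K, each written with vertices in increasing order, are:

  0-simplices (3): [0], [1], [2]
  1-simplices (3): [0,1], [0,2], [1,2]
  2-simplices (1): [0,1,2]

so the chain groups are C_0 ≅ Z^3, C_1 ≅ Z^3, C_2 ≅ Z^1.

Boundary ∂_1: C_1 → C_0 is given by ∂[p,q] = [q] − [p].
The resulting 3×3 matrix has rank 2, and its Smith normal form has invariant factors (1,1).

The boundary map ∂_2: C_2 → C_1 acts by ∂[p,q,r] = [q,r] − [p,r] + [p,q]. For instance
  ∂[0,1,2] = [1,2] − [0,2] + [0,1].
As a 3×1 matrix over Z this has rank 1, with invariant factors (1).

From H_k ≅ ker(∂_k) / im(∂_{k+1}) we obtain:

  H_0: rank C_0 − rank ∂_1 = 3 − 2 = 1, and the invariant factors of ∂_1 are all 1, so H_0 = Z.
  H_1: rank ker ∂_1 − rank ∂_2 = (3 − 2) − 1 = 0, and the invariant factors of ∂_2 are all 1, so H_1 = 0.
  H_2: rank ker ∂_2 − rank ∂_3 = (1 − 1) − 0 = 0, and there is no ∂_3, so H_2 = 0.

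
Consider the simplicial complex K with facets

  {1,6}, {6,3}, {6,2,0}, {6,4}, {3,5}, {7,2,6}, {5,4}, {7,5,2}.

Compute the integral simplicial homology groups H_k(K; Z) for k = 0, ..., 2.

H_0 ≅ Z,  H_1 ≅ Z^2,  H_2 = 0.

K has 8 vertices, 12 edges, 3 triangles.
rank ∂_0 = 0, rank ∂_1 = 7 ⇒ b_0 = 8 − 0 − 7 = 1; all invariant factors of ∂_1 are 1 so no torsion. So H_0 = Z.
rank ∂_1 = 7, rank ∂_2 = 3 ⇒ b_1 = 12 − 7 − 3 = 2; all invariant factors of ∂_2 are 1 so no torsion. So H_1 = Z^2.
rank ∂_2 = 3, rank ∂_3 = 0 ⇒ b_2 = 3 − 3 − 0 = 0. So H_2 = 0.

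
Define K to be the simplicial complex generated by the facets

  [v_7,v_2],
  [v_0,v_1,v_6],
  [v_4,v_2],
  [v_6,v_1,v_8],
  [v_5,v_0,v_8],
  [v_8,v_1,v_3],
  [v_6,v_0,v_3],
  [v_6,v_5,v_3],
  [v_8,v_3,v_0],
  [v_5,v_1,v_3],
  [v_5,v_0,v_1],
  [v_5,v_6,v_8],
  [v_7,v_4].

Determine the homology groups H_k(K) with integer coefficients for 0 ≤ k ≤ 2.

Fix the vertex order v_0 < v_1 < v_2 < v_3 < v_4 < v_5 < v_6 < v_7 < v_8 and write every simplex with vertices in increasing order. Then dim K = 2 and the simplices of K are:

  0-simplices (9): [v_0], [v_1], [v_2], [v_3], [v_4], [v_5], [v_6], [v_7], [v_8]
  1-simplices (18): (18 of them)
  2-simplices (10): [v_0,v_1,v_5], [v_0,v_1,v_6], [v_0,v_3,v_6], [v_0,v_3,v_8], [v_0,v_5,v_8], [v_1,v_3,v_5], [v_1,v_3,v_8], [v_1,v_6,v_8], [v_3,v_5,v_6], [v_5,v_6,v_8]

so the chain groups are C_0 ≅ Z^9, C_1 ≅ Z^18, C_2 ≅ Z^10.

∂_1: C_1 → C_0 is given by ∂[p,q] = [q] − [p]. For instance
  ∂[v_2,v_7] = [v_7] − [v_2].
The resulting 9×18 matrix has rank 7, and its Smith normal form has invariant factors (1,1,1,1,1,1,1).

Boundary ∂_2: C_2 → C_1 maps a triangle to the signed sum of its edges. For instance
  ∂[v_3,v_5,v_6] = [v_5,v_6] − [v_3,v_6] + [v_3,v_5],
  ∂[v_0,v_1,v_5] = [v_1,v_5] − [v_0,v_5] + [v_0,v_1].
The resulting 18×10 matrix has rank 10, and its Smith normal form has invariant factors (1,1,1,1,1,1,1,1,1,2).

Now H_k = ker ∂_k / im ∂_{k+1}, so:

  H_0: rank C_0 − rank ∂_1 = 9 − 7 = 2, and the invariant factors of ∂_1 are all 1, so H_0 = Z^2.
  H_1: rank ker ∂_1 − rank ∂_2 = (18 − 7) − 10 = 1, and ∂_2 has invariant factor 2 > 1, so H_1 = Z ⊕ Z/2Z.
  H_2: rank ker ∂_2 − rank ∂_3 = (10 − 10) − 0 = 0, and there is no ∂_3, so H_2 = 0.

H_0 = Z^2,  H_1 = Z ⊕ Z/2Z,  H_2 = 0.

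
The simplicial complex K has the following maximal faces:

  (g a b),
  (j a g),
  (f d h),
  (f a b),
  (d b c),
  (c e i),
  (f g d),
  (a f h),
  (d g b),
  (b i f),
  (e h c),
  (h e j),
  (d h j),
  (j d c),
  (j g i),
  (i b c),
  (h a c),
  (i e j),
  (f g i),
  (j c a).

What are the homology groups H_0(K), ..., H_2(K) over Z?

H_0 ≅ Z,  H_1 ≅ Z ⊕ Z/2,  H_2 = 0.

Fix the vertex order a < b < c < d < e < f < g < h < i < j and write every simplex with vertices in increasing order. Then dim K = 2 and the simplices of K are:

  0-simplices (10): a, b, c, d, e, f, g, h, i, j
  1-simplices (30): ab, ac, af, ag, ah, aj, bc, bd, bf, bg, bi, cd, ce, ch, ci, cj, df, dg, dh, dj, eh, ei, ej, fg, fh, fi, gi, gj, hj, ij
  2-simplices (20): abf, abg, ach, acj, afh, agj, bcd, bci, bdg, bfi, cdj, ceh, cei, dfg, dfh, dhj, ehj, eij, fgi, gij

Hence C_0 ≅ Z^10, C_1 ≅ Z^30, C_2 ≅ Z^20.

Boundary ∂_1: C_1 → C_0 sends each edge [p,q] (with p < q) to q − p.
This gives a 10×30 integer matrix of rank 9; reducing to Smith normal form yields diagonal entries (1,1,1,1,1,1,1,1,1).

∂_2: C_2 → C_1 sends each 2-simplex [p,q,r] to [q,r] − [p,r] + [p,q]. For instance
  ∂bci = ci − bi + bc,
  ∂cei = ei − ci + ce.
The resulting 30×20 matrix has rank 20, and its Smith normal form has invariant factors (1,1,1,1,1,1,1,1,1,1,1,1,1,1,1,1,1,1,1,2).

Reading off H_k = ker ∂_k / im ∂_{k+1}:

  H_0: rank C_0 − rank ∂_1 = 10 − 9 = 1, and the invariant factors of ∂_1 are all 1, so H_0 = Z.
  H_1: rank ker ∂_1 − rank ∂_2 = (30 − 9) − 20 = 1, and ∂_2 has invariant factor 2 > 1, so H_1 = Z ⊕ Z/2.
  H_2: rank ker ∂_2 − rank ∂_3 = (20 − 20) − 0 = 0, and there is no ∂_3, so H_2 = 0.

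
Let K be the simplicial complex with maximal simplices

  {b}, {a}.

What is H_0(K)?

We work with the vertex ordering a < b. The simplices of K, each written with vertices in increasing order, are:

  0-simplices (2): a, b

so the chain groups are C_0 ≅ Z^2.

Reading off H_k = ker ∂_k / im ∂_{k+1}:

  H_0: rank C_0 − rank ∂_1 = 2 − 0 = 2, and there is no ∂_1, so H_0 ≅ Z^2.

(K is a triangulation of a set of 2 points.)

H_0 = Z^2.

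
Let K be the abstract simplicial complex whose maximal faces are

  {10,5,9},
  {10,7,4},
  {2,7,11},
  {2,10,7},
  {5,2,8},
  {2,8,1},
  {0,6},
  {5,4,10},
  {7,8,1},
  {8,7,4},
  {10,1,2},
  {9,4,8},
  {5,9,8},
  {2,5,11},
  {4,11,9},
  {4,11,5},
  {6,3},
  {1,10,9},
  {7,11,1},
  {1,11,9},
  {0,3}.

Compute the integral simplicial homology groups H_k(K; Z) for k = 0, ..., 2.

H_0 = Z^2,  H_1 = Z^2 ⊕ Z_2,  H_2 = 0.

Order the vertices as 0 < 1 < 2 < 3 < 4 < 5 < 6 < 7 < 8 < 9 < 10 < 11. Listing each simplex with vertices in this order, K has dimension 2 with simplices:

  0-simplices (12): [0], [1], [2], [3], [4], [5], [6], [7], [8], [9], [10], [11]
  1-simplices (30): (30 of them)
  2-simplices (18): (18 of them)

so the chain groups are C_0 ≅ Z^12, C_1 ≅ Z^30, C_2 ≅ Z^18.

Boundary ∂_1: C_1 → C_0 maps an edge to its endpoints' difference, ∂[p,q] = q − p. For instance
  ∂[4,10] = [10] − [4].
This gives a 12×30 integer matrix of rank 10; reducing to Smith normal form yields diagonal entries (1,1,1,1,1,1,1,1,1,1).

Boundary ∂_2: C_2 → C_1 sends each 2-simplex [p,q,r] to [q,r] − [p,r] + [p,q]. For instance
  ∂[1,9,10] = [9,10] − [1,10] + [1,9],
  ∂[1,2,10] = [2,10] − [1,10] + [1,2].
As a 30×18 matrix over Z this has rank 18, with invariant factors (1,1,1,1,1,1,1,1,1,1,1,1,1,1,1,1,1,2).

From H_k ≅ ker(∂_k) / im(∂_{k+1}) we obtain:

  H_0: rank C_0 − rank ∂_1 = 12 − 10 = 2, and the invariant factors of ∂_1 are all 1, so H_0 = Z^2.
  H_1: rank ker ∂_1 − rank ∂_2 = (30 − 10) − 18 = 2, and ∂_2 has invariant factor 2 > 1, so H_1 = Z^2 ⊕ Z_2.
  H_2: rank ker ∂_2 − rank ∂_3 = (18 − 18) − 0 = 0, and there is no ∂_3, so H_2 = 0.

(K is a triangulation of the disjoint union of the circle S^1 and the Klein bottle.)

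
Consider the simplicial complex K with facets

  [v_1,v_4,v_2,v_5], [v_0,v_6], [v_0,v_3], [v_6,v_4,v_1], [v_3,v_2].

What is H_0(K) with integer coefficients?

We work with the vertex ordering v_0 < v_1 < v_2 < v_3 < v_4 < v_5 < v_6. The simplices of K, each written with vertices in increasing order, are:

  0-simplices (7): [v_0], [v_1], [v_2], [v_3], [v_4], [v_5], [v_6]
  1-simplices (11): [v_0,v_3], [v_0,v_6], [v_1,v_2], [v_1,v_4], [v_1,v_5], [v_1,v_6], [v_2,v_3], [v_2,v_4], [v_2,v_5], [v_4,v_5], [v_4,v_6]
  2-simplices (5): [v_1,v_2,v_4], [v_1,v_2,v_5], [v_1,v_4,v_5], [v_1,v_4,v_6], [v_2,v_4,v_5]
  3-simplices (1): [v_1,v_2,v_4,v_5]

so the chain groups are C_0 ≅ Z^7, C_1 ≅ Z^11, C_2 ≅ Z^5, C_3 ≅ Z^1.

The boundary map ∂_1: C_1 → C_0 is given by ∂[p,q] = [q] − [p].
The resulting 7×11 matrix has rank 6, and its Smith normal form has invariant factors (1,1,1,1,1,1).

∂_2: C_2 → C_1 sends each 2-simplex [p,q,r] to [q,r] − [p,r] + [p,q]. For instance
  ∂[v_1,v_4,v_5] = [v_4,v_5] − [v_1,v_5] + [v_1,v_4],
  ∂[v_1,v_4,v_6] = [v_4,v_6] − [v_1,v_6] + [v_1,v_4].
The 11×5 boundary matrix has rank 4 and Smith normal form diag(1,1,1,1).

Boundary ∂_3: C_3 → C_2 sends each 3-simplex σ to the alternating sum Σ_i (−1)^i (σ with its i-th vertex removed). For instance
  ∂[v_1,v_2,v_4,v_5] = [v_2,v_4,v_5] − [v_1,v_4,v_5] + [v_1,v_2,v_5] − [v_1,v_2,v_4].
The resulting 5×1 matrix has rank 1, and its Smith normal form has invariant factors (1).

Now H_k = ker ∂_k / im ∂_{k+1}, so:

  H_0: rank C_0 − rank ∂_1 = 7 − 6 = 1, and the invariant factors of ∂_1 are all 1, so H_0 = Z.

H_0 ≅ Z.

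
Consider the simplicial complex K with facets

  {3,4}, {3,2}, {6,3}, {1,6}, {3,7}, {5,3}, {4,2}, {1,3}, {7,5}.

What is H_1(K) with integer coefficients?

Fix the vertex order 1 < 2 < 3 < 4 < 5 < 6 < 7 and write every simplex with vertices in increasing order. Then dim K = 1 and the simplices of K are:

  0-simplices (7): [1], [2], [3], [4], [5], [6], [7]
  1-simplices (9): [1,3], [1,6], [2,3], [2,4], [3,4], [3,5], [3,6], [3,7], [5,7]

Hence C_0 ≅ Z^7, C_1 ≅ Z^9.

Boundary ∂_1: C_1 → C_0 sends each edge [p,q] (with p < q) to q − p. For instance
  ∂[2,3] = [3] − [2].
The 7×9 boundary matrix has rank 6 and Smith normal form diag(1,1,1,1,1,1).

Reading off H_k = ker ∂_k / im ∂_{k+1}:

  H_1: rank ker ∂_1 − rank ∂_2 = (9 − 6) − 0 = 3, and there is no ∂_2, so H_1 = Z^3.

H_1 ≅ Z^3.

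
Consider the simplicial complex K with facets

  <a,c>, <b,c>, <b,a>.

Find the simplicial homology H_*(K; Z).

H_0 = Z,  H_1 = Z.

K has 3 vertices, 3 edges.
rank ∂_0 = 0, rank ∂_1 = 2 ⇒ b_0 = 3 − 0 − 2 = 1; all invariant factors of ∂_1 are 1 so no torsion. So H_0 = Z.
rank ∂_1 = 2, rank ∂_2 = 0 ⇒ b_1 = 3 − 2 − 0 = 1. So H_1 = Z.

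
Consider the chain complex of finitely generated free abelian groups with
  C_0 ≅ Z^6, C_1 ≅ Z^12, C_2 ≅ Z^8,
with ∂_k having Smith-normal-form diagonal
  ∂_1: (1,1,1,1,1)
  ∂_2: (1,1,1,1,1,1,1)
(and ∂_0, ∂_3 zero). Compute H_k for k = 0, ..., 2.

H_0 ≅ Z,  H_1 = 0,  H_2 ≅ Z.

H_0: b_0 = 6 − 0 − 5 = 1; torsion from ∂_1 factors > 1: none. So H_0 ≅ Z.
H_1: b_1 = 12 − 5 − 7 = 0; torsion from ∂_2 factors > 1: none. So H_1 ≅ 0.
H_2: b_2 = 8 − 7 − 0 = 1; torsion from ∂_3 factors > 1: none. So H_2 ≅ Z.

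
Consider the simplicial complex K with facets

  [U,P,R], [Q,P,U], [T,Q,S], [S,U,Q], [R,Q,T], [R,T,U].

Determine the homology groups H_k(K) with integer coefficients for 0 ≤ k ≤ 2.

K has 6 vertices, 12 edges, 6 triangles.
rank ∂_0 = 0, rank ∂_1 = 5 ⇒ b_0 = 6 − 0 − 5 = 1; all invariant factors of ∂_1 are 1 so no torsion. So H_0 ≅ Z.
rank ∂_1 = 5, rank ∂_2 = 6 ⇒ b_1 = 12 − 5 − 6 = 1; all invariant factors of ∂_2 are 1 so no torsion. So H_1 ≅ Z.
rank ∂_2 = 6, rank ∂_3 = 0 ⇒ b_2 = 6 − 6 − 0 = 0. So H_2 ≅ 0.

H_0 = Z,  H_1 = Z,  H_2 = 0.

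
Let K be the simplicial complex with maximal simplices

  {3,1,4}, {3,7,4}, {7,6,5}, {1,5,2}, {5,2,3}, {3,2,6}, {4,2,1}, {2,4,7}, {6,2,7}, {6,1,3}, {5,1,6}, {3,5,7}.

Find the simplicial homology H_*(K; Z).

Fix the vertex order 1 < 2 < 3 < 4 < 5 < 6 < 7 and write every simplex with vertices in increasing order. Then dim K = 2 and the simplices of K are:

  0-simplices (7): [1], [2], [3], [4], [5], [6], [7]
  1-simplices (18): [1,2], [1,3], [1,4], [1,5], [1,6], [2,3], [2,4], [2,5], [2,6], [2,7], [3,4], [3,5], [3,6], [3,7], [4,7], [5,6], [5,7], [6,7]
  2-simplices (12): [1,2,4], [1,2,5], [1,3,4], [1,3,6], [1,5,6], [2,3,5], [2,3,6], [2,4,7], [2,6,7], [3,4,7], [3,5,7], [5,6,7]

giving chain groups C_0 ≅ Z^7, C_1 ≅ Z^18, C_2 ≅ Z^12.

The boundary map ∂_1: C_1 → C_0 sends each edge [p,q] (with p < q) to q − p. For instance
  ∂[2,7] = [7] − [2].
The resulting 7×18 matrix has rank 6, and its Smith normal form has invariant factors (1,1,1,1,1,1).

The boundary map ∂_2: C_2 → C_1 sends each 2-simplex [p,q,r] to [q,r] − [p,r] + [p,q]. For instance
  ∂[1,3,6] = [3,6] − [1,6] + [1,3],
  ∂[3,4,7] = [4,7] − [3,7] + [3,4].
This gives a 18×12 integer matrix of rank 12; reducing to Smith normal form yields diagonal entries (1,1,1,1,1,1,1,1,1,1,1,2).

Computing H_k = (kernel of ∂_k) / (image of ∂_{k+1}):

  H_0: rank C_0 − rank ∂_1 = 7 − 6 = 1, and the invariant factors of ∂_1 are all 1, so H_0 = Z.
  H_1: rank ker ∂_1 − rank ∂_2 = (18 − 6) − 12 = 0, and ∂_2 has invariant factor 2 > 1, so H_1 = Z/2.
  H_2: rank ker ∂_2 − rank ∂_3 = (12 − 12) − 0 = 0, and there is no ∂_3, so H_2 = 0.

As a check, the Euler characteristic is 7 − 18 + 12 = 1, which agrees with 1 − 0 + 0 = 1.
(K is a triangulation of the real projective plane RP^2.)

H_0 = Z,  H_1 = Z/2,  H_2 = 0.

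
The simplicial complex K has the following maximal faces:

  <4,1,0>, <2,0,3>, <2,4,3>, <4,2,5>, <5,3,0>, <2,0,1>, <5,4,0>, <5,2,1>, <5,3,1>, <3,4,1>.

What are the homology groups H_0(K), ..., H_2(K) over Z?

Order the vertices as 0 < 1 < 2 < 3 < 4 < 5. Listing each simplex with vertices in this order, K has dimension 2 with simplices:

  0-simplices (6): [0], [1], [2], [3], [4], [5]
  1-simplices (15): [0,1], [0,2], [0,3], [0,4], [0,5], [1,2], [1,3], [1,4], [1,5], [2,3], [2,4], [2,5], [3,4], [3,5], [4,5]
  2-simplices (10): [0,1,2], [0,1,4], [0,2,3], [0,3,5], [0,4,5], [1,2,5], [1,3,4], [1,3,5], [2,3,4], [2,4,5]

so the chain groups are C_0 ≅ Z^6, C_1 ≅ Z^15, C_2 ≅ Z^10.

Boundary ∂_1: C_1 → C_0 is given by ∂[p,q] = [q] − [p]. For instance
  ∂[1,3] = [3] − [1].
As a 6×15 matrix over Z this has rank 5, with invariant factors (1,1,1,1,1).

∂_2: C_2 → C_1 maps a triangle to the signed sum of its edges. For instance
  ∂[2,3,4] = [3,4] − [2,4] + [2,3],
  ∂[0,2,3] = [2,3] − [0,3] + [0,2].
The resulting 15×10 matrix has rank 10, and its Smith normal form has invariant factors (1,1,1,1,1,1,1,1,1,2).

From H_k ≅ ker(∂_k) / im(∂_{k+1}) we obtain:

  H_0: rank C_0 − rank ∂_1 = 6 − 5 = 1, and the invariant factors of ∂_1 are all 1, so H_0 ≅ Z.
  H_1: rank ker ∂_1 − rank ∂_2 = (15 − 5) − 10 = 0, and ∂_2 has invariant factor 2 > 1, so H_1 ≅ Z/2.
  H_2: rank ker ∂_2 − rank ∂_3 = (10 − 10) − 0 = 0, and there is no ∂_3, so H_2 ≅ 0.

As a check, the Euler characteristic is 6 − 15 + 10 = 1, which agrees with 1 − 0 + 0 = 1.
(K is a triangulation of the real projective plane RP^2.)

H_0 ≅ Z,  H_1 ≅ Z/2,  H_2 = 0.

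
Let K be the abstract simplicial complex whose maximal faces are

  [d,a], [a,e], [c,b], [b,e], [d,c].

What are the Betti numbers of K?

We work with the vertex ordering a < b < c < d < e. The simplices of K, each written with vertices in increasing order, are:

  0-simplices (5): a, b, c, d, e
  1-simplices (5): ad, ae, bc, be, cd

Hence C_0 ≅ Z^5, C_1 ≅ Z^5.

The boundary map ∂_1: C_1 → C_0 maps an edge to its endpoints' difference, ∂[p,q] = q − p.
The 5×5 boundary matrix has rank 4 and Smith normal form diag(1,1,1,1).

Computing H_k = (kernel of ∂_k) / (image of ∂_{k+1}):

  H_0: rank C_0 − rank ∂_1 = 5 − 4 = 1, and the invariant factors of ∂_1 are all 1, so H_0 ≅ Z.
  H_1: rank ker ∂_1 − rank ∂_2 = (5 − 4) − 0 = 1, and there is no ∂_2, so H_1 ≅ Z.

Hence the Betti numbers are b_0 = 1, b_1 = 1.

b_0 = 1, b_1 = 1.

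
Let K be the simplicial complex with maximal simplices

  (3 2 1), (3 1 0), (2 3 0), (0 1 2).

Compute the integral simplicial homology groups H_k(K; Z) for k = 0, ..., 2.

H_0 ≅ Z,  H_1 = 0,  H_2 ≅ Z.

Take the total order 0 < 1 < 2 < 3 on the vertex set. Then K (dimension 2) consists of the simplices:

  0-simplices (4): [0], [1], [2], [3]
  1-simplices (6): [0,1], [0,2], [0,3], [1,2], [1,3], [2,3]
  2-simplices (4): [0,1,2], [0,1,3], [0,2,3], [1,2,3]

Hence C_0 ≅ Z^4, C_1 ≅ Z^6, C_2 ≅ Z^4.

Boundary ∂_1: C_1 → C_0 maps an edge to its endpoints' difference, ∂[p,q] = q − p.
As a 4×6 matrix over Z this has rank 3, with invariant factors (1,1,1).

∂_2: C_2 → C_1 maps a triangle to the signed sum of its edges. For instance
  ∂[0,1,2] = [1,2] − [0,2] + [0,1],
  ∂[0,1,3] = [1,3] − [0,3] + [0,1].
The 6×4 boundary matrix has rank 3 and Smith normal form diag(1,1,1).

Now H_k = ker ∂_k / im ∂_{k+1}, so:

  H_0: rank C_0 − rank ∂_1 = 4 − 3 = 1, and the invariant factors of ∂_1 are all 1, so H_0 ≅ Z.
  H_1: rank ker ∂_1 − rank ∂_2 = (6 − 3) − 3 = 0, and the invariant factors of ∂_2 are all 1, so H_1 ≅ 0.
  H_2: rank ker ∂_2 − rank ∂_3 = (4 − 3) − 0 = 1, and there is no ∂_3, so H_2 ≅ Z.

As a check, the Euler characteristic is 4 − 6 + 4 = 2, which agrees with 1 − 0 + 1 = 2.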